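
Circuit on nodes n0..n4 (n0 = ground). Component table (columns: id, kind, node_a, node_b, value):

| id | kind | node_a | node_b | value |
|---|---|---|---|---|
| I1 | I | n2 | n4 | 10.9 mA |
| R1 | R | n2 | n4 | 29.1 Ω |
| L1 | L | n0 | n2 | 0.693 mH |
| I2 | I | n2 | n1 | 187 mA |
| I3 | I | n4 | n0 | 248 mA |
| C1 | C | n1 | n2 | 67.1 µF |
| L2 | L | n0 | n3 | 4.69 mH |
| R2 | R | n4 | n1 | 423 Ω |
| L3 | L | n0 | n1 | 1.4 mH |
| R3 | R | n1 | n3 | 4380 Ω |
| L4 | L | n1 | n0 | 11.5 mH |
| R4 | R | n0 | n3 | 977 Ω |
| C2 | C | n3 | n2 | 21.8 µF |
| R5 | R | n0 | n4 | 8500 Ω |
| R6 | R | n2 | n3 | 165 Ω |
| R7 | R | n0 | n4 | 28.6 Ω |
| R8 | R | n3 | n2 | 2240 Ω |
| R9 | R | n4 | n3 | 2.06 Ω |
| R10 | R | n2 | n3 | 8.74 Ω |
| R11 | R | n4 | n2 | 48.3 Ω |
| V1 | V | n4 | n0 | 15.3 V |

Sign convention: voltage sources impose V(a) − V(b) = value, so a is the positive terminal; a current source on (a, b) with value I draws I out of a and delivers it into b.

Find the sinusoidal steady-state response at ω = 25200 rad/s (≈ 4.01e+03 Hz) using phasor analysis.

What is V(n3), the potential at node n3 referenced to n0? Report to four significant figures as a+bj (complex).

Element admittances at ω=25200 rad/s:
  I1: injects 0.0109 A into n4 (from n2)
  Y(R1) = 0.03436+0.000j S between n2,n4
  Y(L1) = 0.000-0.05726j S between n0,n2
  I2: injects 0.187 A into n1 (from n2)
  I3: injects 0.248 A into n0 (from n4)
  Y(C1) = 0.000+1.691j S between n1,n2
  Y(L2) = 0.000-0.008461j S between n0,n3
  Y(R2) = 0.002364+0.000j S between n4,n1
  Y(L3) = 0.000-0.02834j S between n0,n1
  Y(R3) = 0.0002283+0.000j S between n1,n3
  Y(L4) = 0.000-0.003451j S between n1,n0
  Y(R4) = 0.001024+0.000j S between n0,n3
  Y(C2) = 0.000+0.5494j S between n3,n2
  Y(R5) = 0.0001176+0.000j S between n0,n4
  Y(R6) = 0.006061+0.000j S between n2,n3
  Y(R7) = 0.03497+0.000j S between n0,n4
  Y(R8) = 0.0004464+0.000j S between n3,n2
  Y(R9) = 0.4854+0.000j S between n4,n3
  Y(R10) = 0.1144+0.000j S between n2,n3
  Y(R11) = 0.02070+0.000j S between n4,n2
  V1: constraint V(n4)−V(n0) = 15.3
Assemble and solve the 5×5 MNA system:
  V(n1)=16.63+3.963j  V(n2)=16.32+3.997j  V(n3)=14.34+2.786j  V(n4)=15.30+0.000j
  i(V1)=-1.178+1.582j

14.34+2.786j V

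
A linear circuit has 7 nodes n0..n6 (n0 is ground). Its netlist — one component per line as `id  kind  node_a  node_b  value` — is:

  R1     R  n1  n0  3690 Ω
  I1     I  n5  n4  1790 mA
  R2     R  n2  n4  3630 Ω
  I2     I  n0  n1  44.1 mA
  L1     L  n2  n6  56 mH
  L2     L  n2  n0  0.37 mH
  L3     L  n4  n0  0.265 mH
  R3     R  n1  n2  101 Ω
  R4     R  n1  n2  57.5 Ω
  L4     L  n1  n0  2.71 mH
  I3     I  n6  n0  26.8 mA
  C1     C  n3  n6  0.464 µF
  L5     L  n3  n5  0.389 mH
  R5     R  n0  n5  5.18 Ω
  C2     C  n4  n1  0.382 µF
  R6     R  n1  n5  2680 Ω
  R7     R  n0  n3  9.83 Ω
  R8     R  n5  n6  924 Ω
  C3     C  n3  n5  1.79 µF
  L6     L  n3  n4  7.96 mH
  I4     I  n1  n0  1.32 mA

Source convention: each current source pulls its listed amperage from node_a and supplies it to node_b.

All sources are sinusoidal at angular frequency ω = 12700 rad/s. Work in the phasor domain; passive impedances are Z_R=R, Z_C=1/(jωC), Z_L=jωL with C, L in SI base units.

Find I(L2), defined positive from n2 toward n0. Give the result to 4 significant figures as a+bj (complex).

0.01743+0.01675j A

Apply KCL at each of the 6 non-ground nodes and solve the resulting linear system.
Node n1: branches {R1, I2, R3, R4, L4, C2, R6, I4} → V_1 = 0.1709+0.1828j
Node n2: branches {R2, L1, L2, R3, R4} → V_2 = -0.07871+0.08189j
Node n3: branches {C1, L5, R7, C3, L6} → V_3 = -5.148+1.727j
Node n4: branches {I1, R2, L3, C2, L6} → V_4 = -0.1659+5.977j
Node n5: branches {I1, L5, R5, R6, R8, C3} → V_5 = -6.523-1.227j
Node n6: branches {L1, I3, C1, R8} → V_6 = -8.877+7.648j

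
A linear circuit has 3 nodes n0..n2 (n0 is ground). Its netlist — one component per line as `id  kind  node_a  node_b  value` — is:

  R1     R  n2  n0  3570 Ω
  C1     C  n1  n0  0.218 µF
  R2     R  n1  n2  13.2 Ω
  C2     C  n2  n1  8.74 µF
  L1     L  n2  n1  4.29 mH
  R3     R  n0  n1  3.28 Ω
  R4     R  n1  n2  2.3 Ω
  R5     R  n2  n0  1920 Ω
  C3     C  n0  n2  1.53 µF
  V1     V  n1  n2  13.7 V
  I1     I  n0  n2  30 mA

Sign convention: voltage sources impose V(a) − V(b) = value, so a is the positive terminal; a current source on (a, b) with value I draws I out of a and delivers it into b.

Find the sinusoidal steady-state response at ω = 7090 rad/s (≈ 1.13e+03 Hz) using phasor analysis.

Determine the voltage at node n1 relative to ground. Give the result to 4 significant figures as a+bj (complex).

Apply KCL at each of the 2 non-ground nodes and solve the resulting linear system.
Node n1: branches {C1, R2, C2, L1, R3, R4, V1} → V_1 = 0.1535+0.4800j
Node n2: branches {R1, R2, C2, L1, R4, R5, C3, V1, I1} → V_2 = -13.55+0.4800j
Source currents: i(V1)=-7.040-0.5451j

0.1535+0.4800j V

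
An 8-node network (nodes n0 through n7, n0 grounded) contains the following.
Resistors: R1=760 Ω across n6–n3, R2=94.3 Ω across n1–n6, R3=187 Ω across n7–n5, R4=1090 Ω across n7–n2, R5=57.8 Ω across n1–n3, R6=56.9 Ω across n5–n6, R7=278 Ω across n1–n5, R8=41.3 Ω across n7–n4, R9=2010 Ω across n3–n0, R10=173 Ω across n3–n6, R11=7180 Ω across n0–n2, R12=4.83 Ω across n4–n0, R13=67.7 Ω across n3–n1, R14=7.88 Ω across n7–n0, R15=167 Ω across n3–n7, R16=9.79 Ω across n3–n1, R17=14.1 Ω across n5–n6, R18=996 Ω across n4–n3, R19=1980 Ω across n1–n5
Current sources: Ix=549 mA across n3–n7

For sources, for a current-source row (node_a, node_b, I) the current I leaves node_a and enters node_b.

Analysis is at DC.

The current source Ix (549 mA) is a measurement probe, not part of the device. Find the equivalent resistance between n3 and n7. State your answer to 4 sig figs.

R_eq = 86.35 Ω

MNA unknowns: 7 node voltages V₁..V_7
R1: Y=0.001316 on G[6,3]
R2: Y=0.01060 on G[1,6]
R3: Y=0.005348 on G[7,5]
R4: Y=0.0009174 on G[7,2]
R5: Y=0.01730 on G[1,3]
R6: Y=0.01757 on G[5,6]
R7: Y=0.003597 on G[1,5]
R8: Y=0.02421 on G[7,4]
R9: Y=0.0004975 on G[3,0]
R10: Y=0.005780 on G[3,6]
R11: Y=0.0001393 on G[0,2]
R12: Y=0.2070 on G[4,0]
R13: Y=0.01477 on G[3,1]
R14: Y=0.1269 on G[7,0]
R15: Y=0.005988 on G[3,7]
R16: Y=0.1021 on G[3,1]
R17: Y=0.07092 on G[5,6]
R18: Y=0.001004 on G[4,3]
R19: Y=0.0005051 on G[1,5]
Ix: z[3]−=0.549, z[7]+=0.549
solve → V1=-46.01, V2=0.3821, V3=-46.97, V4=-0.1572, V5=-35.98, V6=-37.71, V7=0.4401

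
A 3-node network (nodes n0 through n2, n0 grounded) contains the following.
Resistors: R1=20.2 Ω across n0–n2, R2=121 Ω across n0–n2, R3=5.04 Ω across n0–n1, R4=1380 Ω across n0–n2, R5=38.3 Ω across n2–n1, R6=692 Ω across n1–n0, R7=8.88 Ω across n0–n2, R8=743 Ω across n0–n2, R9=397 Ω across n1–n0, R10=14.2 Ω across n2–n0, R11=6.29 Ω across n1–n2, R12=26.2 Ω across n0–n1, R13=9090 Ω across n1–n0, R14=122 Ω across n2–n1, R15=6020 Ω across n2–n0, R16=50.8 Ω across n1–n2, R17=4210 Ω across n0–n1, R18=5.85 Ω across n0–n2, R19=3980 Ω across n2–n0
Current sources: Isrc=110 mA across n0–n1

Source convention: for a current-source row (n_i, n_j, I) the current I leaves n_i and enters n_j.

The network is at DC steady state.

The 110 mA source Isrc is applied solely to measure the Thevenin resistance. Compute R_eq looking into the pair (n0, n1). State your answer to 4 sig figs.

MNA unknowns: 2 node voltages V₁..V_2
R1: Y=0.04950 on G[0,2]
R2: Y=0.008264 on G[0,2]
R3: Y=0.1984 on G[0,1]
R4: Y=0.0007246 on G[0,2]
R5: Y=0.02611 on G[2,1]
R6: Y=0.001445 on G[1,0]
R7: Y=0.1126 on G[0,2]
R8: Y=0.001346 on G[0,2]
R9: Y=0.002519 on G[1,0]
R10: Y=0.07042 on G[2,0]
R11: Y=0.1590 on G[1,2]
R12: Y=0.03817 on G[0,1]
R13: Y=0.0001100 on G[1,0]
R14: Y=0.008197 on G[2,1]
R15: Y=0.0001661 on G[2,0]
R16: Y=0.01969 on G[1,2]
R17: Y=0.0002375 on G[0,1]
R18: Y=0.1709 on G[0,2]
R19: Y=0.0002513 on G[2,0]
Isrc: z[0]−=0.11, z[1]+=0.11
solve → V1=0.2883, V2=0.09789

R_eq = 2.621 Ω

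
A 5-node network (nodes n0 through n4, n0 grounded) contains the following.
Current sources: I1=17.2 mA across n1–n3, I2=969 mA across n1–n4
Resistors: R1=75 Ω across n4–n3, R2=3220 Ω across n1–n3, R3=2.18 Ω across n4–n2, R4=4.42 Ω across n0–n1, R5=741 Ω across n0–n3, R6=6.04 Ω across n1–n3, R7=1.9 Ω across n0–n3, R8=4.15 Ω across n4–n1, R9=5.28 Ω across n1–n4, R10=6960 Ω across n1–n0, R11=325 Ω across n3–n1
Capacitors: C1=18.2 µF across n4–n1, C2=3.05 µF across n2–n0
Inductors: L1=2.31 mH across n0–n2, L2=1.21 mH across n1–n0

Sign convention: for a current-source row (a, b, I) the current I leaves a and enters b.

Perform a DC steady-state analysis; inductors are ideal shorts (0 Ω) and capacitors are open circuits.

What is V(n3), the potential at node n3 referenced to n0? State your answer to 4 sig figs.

Element admittances at DC:
  I1: injects 0.0172 A into n3 (from n1)
  Y(R1) = 0.01333 S between n4,n3
  Y(C1) = 0.000 S between n4,n1
  Y(R2) = 0.0003106 S between n1,n3
  L1: short n0↔n2 (DC inductor)
  Y(R3) = 0.4587 S between n4,n2
  Y(R4) = 0.2262 S between n0,n1
  Y(R5) = 0.001350 S between n0,n3
  Y(R6) = 0.1656 S between n1,n3
  Y(C2) = 0.000 S between n2,n0
  Y(R7) = 0.5263 S between n0,n3
  Y(R8) = 0.2410 S between n4,n1
  Y(R9) = 0.1894 S between n1,n4
  Y(R10) = 0.0001437 S between n1,n0
  Y(R11) = 0.003077 S between n3,n1
  L2: short n1↔n0 (DC inductor)
  I2: injects 0.969 A into n4 (from n1)
Assemble and solve the 6×6 MNA system:
  V(n1)=0.000  V(n2)=0.000  V(n3)=0.04441  V(n4)=1.074
  i(L1)=-0.4929  i(L2)=-0.5163

0.04441 V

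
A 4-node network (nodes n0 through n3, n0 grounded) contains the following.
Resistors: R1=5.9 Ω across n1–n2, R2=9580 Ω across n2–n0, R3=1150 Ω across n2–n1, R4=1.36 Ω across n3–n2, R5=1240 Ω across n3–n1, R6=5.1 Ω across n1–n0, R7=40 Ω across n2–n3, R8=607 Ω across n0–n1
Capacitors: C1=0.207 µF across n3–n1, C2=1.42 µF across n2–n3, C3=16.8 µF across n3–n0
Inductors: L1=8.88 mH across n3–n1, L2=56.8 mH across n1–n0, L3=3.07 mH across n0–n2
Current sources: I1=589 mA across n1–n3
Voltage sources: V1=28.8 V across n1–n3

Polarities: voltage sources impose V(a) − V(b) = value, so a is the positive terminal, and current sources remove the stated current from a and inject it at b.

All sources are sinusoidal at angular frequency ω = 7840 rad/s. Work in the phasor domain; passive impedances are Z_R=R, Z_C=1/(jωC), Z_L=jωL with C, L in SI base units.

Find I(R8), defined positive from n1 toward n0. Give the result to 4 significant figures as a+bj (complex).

Element admittances at ω=7840 rad/s:
  Y(R1) = 0.1695+0.000j S between n1,n2
  Y(R2) = 0.0001044+0.000j S between n2,n0
  Y(C1) = 0.000+0.001623j S between n3,n1
  Y(R3) = 0.0008696+0.000j S between n2,n1
  Y(L1) = 0.000-0.01436j S between n3,n1
  I1: injects 0.589 A into n3 (from n1)
  Y(R4) = 0.7353+0.000j S between n3,n2
  Y(R5) = 0.0008065+0.000j S between n3,n1
  Y(R6) = 0.1961+0.000j S between n1,n0
  Y(L2) = 0.000-0.002246j S between n1,n0
  Y(C2) = 0.000+0.01113j S between n2,n3
  Y(L3) = 0.000-0.04155j S between n0,n2
  Y(R7) = 0.02500+0.000j S between n2,n3
  Y(C3) = 0.000+0.1317j S between n3,n0
  Y(R8) = 0.001647+0.000j S between n0,n1
  V1: constraint V(n1)−V(n3) = 28.8
Assemble and solve the 4×4 MNA system:
  V(n1)=5.411+11.73j  V(n2)=-18.61+10.84j  V(n3)=-23.39+11.73j
  i(V1)=-5.800-2.091j

0.008914+0.01932j A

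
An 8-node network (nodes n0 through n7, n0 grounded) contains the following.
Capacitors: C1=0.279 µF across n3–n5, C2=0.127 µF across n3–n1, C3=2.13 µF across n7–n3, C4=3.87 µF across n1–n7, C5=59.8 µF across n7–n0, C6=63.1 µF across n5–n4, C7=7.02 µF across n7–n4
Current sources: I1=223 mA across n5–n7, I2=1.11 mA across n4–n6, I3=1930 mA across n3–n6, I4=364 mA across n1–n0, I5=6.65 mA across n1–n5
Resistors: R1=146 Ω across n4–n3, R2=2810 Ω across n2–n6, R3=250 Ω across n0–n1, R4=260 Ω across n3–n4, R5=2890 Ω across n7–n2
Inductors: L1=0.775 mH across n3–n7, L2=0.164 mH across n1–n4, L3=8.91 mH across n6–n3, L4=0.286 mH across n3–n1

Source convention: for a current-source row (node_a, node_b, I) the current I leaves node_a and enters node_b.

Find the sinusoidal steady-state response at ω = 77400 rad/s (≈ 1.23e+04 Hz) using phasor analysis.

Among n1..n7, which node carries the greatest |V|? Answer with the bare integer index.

6

MNA unknowns: 7 node voltages V₁..V_7
C1: Y=0.000+0.02159j on G[3,5]
I1: z[5]−=0.223, z[7]+=0.223
C2: Y=0.000+0.009830j on G[3,1]
C3: Y=0.000+0.1649j on G[7,3]
R1: Y=0.006849+0.000j on G[4,3]
I2: z[4]−=0.00111, z[6]+=0.00111
C4: Y=0.000+0.2995j on G[1,7]
C5: Y=0.000+4.629j on G[7,0]
I3: z[3]−=1.93, z[6]+=1.93
R2: Y=0.0003559+0.000j on G[2,6]
L1: Y=0.000-0.01667j on G[3,7]
C6: Y=0.000+4.884j on G[5,4]
L2: Y=0.000-0.07878j on G[1,4]
R3: Y=0.004000+0.000j on G[0,1]
C7: Y=0.000+0.5433j on G[7,4]
L3: Y=0.000-0.001450j on G[6,3]
I4: z[1]−=0.364, z[0]+=0.364
R4: Y=0.003846+0.000j on G[3,4]
L4: Y=0.000-0.04517j on G[3,1]
R5: Y=0.0003460+0.000j on G[7,2]
I5: z[1]−=0.00665, z[5]+=0.00665
solve → V1=0.3567+2.114j, V2=79.59+665.5j, V3=-1.788-0.3616j, V4=-0.1516+0.2112j, V5=-0.1588+0.2527j, V6=157.0+1312j, V7=-0.001827+0.07895j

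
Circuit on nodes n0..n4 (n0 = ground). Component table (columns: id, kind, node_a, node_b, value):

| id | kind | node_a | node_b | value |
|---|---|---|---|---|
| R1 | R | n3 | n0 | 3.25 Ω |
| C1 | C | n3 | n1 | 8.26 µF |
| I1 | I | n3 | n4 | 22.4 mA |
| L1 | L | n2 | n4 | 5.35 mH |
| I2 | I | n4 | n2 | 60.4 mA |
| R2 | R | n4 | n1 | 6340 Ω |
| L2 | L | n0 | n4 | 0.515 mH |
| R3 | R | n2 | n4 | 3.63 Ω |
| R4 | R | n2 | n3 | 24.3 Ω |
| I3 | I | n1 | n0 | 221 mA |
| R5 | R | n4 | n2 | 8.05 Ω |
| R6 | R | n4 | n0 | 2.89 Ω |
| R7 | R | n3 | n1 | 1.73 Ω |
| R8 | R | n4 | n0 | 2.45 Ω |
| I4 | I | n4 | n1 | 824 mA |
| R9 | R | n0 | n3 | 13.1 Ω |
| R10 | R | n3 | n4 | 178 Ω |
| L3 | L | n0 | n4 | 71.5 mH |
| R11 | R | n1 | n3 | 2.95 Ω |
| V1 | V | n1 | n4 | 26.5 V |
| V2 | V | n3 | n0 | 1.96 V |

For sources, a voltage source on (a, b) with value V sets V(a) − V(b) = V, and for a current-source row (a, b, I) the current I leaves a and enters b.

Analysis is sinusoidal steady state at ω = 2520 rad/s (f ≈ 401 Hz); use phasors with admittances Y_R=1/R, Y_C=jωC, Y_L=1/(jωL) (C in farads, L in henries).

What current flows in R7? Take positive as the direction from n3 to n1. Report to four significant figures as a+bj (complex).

Apply KCL at each of the 4 non-ground nodes and solve the resulting linear system.
Node n1: branches {C1, R2, I3, R7, I4, R11, V1} → V_1 = 15.56-5.123j
Node n2: branches {L1, I2, R3, R4, R5} → V_2 = -9.713-4.438j
Node n3: branches {R1, C1, I1, R4, R7, R9, R10, R11, V2} → V_3 = 1.960+0.000j
Node n4: branches {I1, L1, I2, R2, L2, R3, R5, R6, R8, I4, R10, L3, V1} → V_4 = -10.94-5.123j
Source currents: i(V1)=-11.98+4.414j, i(V2)=11.25-4.626j

-7.862+2.961j A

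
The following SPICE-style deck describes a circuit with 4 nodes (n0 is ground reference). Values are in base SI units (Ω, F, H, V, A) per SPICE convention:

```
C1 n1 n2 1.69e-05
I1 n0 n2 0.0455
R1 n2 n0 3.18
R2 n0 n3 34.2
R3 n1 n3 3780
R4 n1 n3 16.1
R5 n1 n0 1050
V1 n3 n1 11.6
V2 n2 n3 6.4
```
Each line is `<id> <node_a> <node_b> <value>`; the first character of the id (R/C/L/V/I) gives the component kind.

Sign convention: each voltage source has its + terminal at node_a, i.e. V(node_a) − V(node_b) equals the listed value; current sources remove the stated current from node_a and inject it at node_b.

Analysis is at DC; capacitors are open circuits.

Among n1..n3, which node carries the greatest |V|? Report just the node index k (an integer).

1

Element admittances at DC:
  Y(C1) = 0.000 S between n1,n2
  I1: injects 0.0455 A into n2 (from n0)
  Y(R1) = 0.3145 S between n2,n0
  Y(R2) = 0.02924 S between n0,n3
  Y(R3) = 0.0002646 S between n1,n3
  Y(R4) = 0.06211 S between n1,n3
  Y(R5) = 0.0009524 S between n1,n0
  V1: constraint V(n3)−V(n1) = 11.6
  V2: constraint V(n2)−V(n3) = 6.4
Assemble and solve the 5×5 MNA system:
  V(n1)=-17.28  V(n2)=0.7247  V(n3)=-5.675
  i(V1)=-0.7400  i(V2)=-0.1824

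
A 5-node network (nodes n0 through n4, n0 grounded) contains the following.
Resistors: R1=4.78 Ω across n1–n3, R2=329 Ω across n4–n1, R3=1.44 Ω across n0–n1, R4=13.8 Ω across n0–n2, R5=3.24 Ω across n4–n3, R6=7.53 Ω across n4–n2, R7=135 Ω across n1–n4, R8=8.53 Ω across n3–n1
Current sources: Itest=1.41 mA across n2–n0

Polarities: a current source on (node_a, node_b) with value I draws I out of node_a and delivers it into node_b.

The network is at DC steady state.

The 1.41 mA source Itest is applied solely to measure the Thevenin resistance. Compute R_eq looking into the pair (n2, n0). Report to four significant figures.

Element admittances at DC:
  Y(R1) = 0.2092 S between n1,n3
  Y(R2) = 0.003040 S between n4,n1
  Y(R3) = 0.6944 S between n0,n1
  Y(R4) = 0.07246 S between n0,n2
  Y(R5) = 0.3086 S between n4,n3
  Y(R6) = 0.1328 S between n4,n2
  Y(R7) = 0.007407 S between n1,n4
  Y(R8) = 0.1172 S between n3,n1
  Itest: injects 0.00141 A into n0 (from n2)
Assemble and solve the 4×4 MNA system:
  V(n1)=-0.0009768  V(n2)=-0.01010  V(n3)=-0.002927  V(n4)=-0.004989

R_eq = 7.161 Ω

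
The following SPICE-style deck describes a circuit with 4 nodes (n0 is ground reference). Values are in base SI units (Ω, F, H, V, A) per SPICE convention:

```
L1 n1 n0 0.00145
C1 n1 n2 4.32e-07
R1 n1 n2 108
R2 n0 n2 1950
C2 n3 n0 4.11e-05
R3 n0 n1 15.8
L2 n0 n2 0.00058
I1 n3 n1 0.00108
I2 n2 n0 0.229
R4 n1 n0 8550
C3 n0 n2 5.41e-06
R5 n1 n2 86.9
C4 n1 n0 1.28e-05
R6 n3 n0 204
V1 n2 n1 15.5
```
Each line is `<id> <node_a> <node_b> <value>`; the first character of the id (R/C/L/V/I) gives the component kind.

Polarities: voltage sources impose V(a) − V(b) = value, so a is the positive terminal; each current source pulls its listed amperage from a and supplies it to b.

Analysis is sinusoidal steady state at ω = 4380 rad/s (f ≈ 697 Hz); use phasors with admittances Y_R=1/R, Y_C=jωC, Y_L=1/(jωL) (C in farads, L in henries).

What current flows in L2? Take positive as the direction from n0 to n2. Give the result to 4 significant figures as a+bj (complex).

-0.4443+1.373j A

Element admittances at ω=4380 rad/s:
  Y(L1) = 0.000-0.1575j S between n1,n0
  Y(C1) = 0.000+0.001892j S between n1,n2
  Y(R1) = 0.009259+0.000j S between n1,n2
  Y(R2) = 0.0005128+0.000j S between n0,n2
  Y(C2) = 0.000+0.1800j S between n3,n0
  Y(R3) = 0.06329+0.000j S between n0,n1
  Y(L2) = 0.000-0.3936j S between n0,n2
  I1: injects 0.00108 A into n1 (from n3)
  I2: injects 0.229 A into n0 (from n2)
  Y(R4) = 0.0001170+0.000j S between n1,n0
  Y(C3) = 0.000+0.02370j S between n0,n2
  Y(R5) = 0.01151+0.000j S between n1,n2
  Y(C4) = 0.000+0.05606j S between n1,n0
  Y(R6) = 0.004902+0.000j S between n3,n0
  V1: constraint V(n2)−V(n1) = 15.5
Assemble and solve the 4×4 MNA system:
  V(n1)=-12.01+1.129j  V(n2)=3.487+1.129j  V(n3)=-0.0001632+0.005995j
  i(V1)=-0.9702+1.260j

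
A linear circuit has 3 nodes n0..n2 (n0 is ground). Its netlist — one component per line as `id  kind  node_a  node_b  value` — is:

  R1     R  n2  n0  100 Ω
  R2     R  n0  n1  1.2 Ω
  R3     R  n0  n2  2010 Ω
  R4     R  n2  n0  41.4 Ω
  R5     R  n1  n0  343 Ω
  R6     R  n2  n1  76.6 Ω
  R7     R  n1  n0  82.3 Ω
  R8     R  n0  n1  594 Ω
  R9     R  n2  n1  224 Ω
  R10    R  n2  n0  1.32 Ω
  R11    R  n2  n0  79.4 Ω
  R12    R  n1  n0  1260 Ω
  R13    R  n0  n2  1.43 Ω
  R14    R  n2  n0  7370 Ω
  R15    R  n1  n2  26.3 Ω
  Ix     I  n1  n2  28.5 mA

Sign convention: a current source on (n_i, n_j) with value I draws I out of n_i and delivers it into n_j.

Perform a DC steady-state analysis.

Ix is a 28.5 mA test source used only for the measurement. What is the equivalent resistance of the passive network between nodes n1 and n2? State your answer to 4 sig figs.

R_eq = 1.669 Ω

MNA unknowns: 2 node voltages V₁..V_2
R1: Y=0.01000 on G[2,0]
R2: Y=0.8333 on G[0,1]
R3: Y=0.0004975 on G[0,2]
R4: Y=0.02415 on G[2,0]
R5: Y=0.002915 on G[1,0]
R6: Y=0.01305 on G[2,1]
R7: Y=0.01215 on G[1,0]
R8: Y=0.001684 on G[0,1]
R9: Y=0.004464 on G[2,1]
R10: Y=0.7576 on G[2,0]
R11: Y=0.01259 on G[2,0]
R12: Y=0.0007937 on G[1,0]
R13: Y=0.6993 on G[0,2]
R14: Y=0.0001357 on G[2,0]
R15: Y=0.03802 on G[1,2]
Ix: z[1]−=0.0285, z[2]+=0.0285
solve → V1=-0.03039, V2=0.01719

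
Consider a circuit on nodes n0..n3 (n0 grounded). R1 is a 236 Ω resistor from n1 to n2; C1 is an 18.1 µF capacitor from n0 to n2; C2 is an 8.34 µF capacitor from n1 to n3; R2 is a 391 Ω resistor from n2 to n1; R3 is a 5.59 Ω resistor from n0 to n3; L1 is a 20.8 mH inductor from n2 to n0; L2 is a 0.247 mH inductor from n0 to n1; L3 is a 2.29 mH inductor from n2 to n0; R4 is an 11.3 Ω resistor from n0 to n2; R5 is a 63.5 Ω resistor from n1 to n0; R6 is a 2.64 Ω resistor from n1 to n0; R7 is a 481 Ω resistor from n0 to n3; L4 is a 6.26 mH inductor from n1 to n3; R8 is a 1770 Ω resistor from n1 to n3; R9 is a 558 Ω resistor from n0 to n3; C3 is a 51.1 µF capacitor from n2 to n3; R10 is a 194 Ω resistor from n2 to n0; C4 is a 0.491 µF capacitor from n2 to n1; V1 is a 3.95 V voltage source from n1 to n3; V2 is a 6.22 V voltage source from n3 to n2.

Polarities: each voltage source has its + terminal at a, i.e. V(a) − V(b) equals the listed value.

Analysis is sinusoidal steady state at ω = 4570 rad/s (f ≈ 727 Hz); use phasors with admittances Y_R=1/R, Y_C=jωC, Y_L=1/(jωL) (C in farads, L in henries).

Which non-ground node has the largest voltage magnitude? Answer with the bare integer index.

2

Element admittances at ω=4570 rad/s:
  Y(R1) = 0.004237+0.000j S between n1,n2
  Y(C1) = 0.000+0.08272j S between n0,n2
  Y(C2) = 0.000+0.03811j S between n1,n3
  Y(R2) = 0.002558+0.000j S between n2,n1
  Y(R3) = 0.1789+0.000j S between n0,n3
  Y(L1) = 0.000-0.01052j S between n2,n0
  Y(L2) = 0.000-0.8859j S between n0,n1
  Y(L3) = 0.000-0.09555j S between n2,n0
  Y(R4) = 0.08850+0.000j S between n0,n2
  Y(R5) = 0.01575+0.000j S between n1,n0
  Y(R6) = 0.3788+0.000j S between n1,n0
  Y(R7) = 0.002079+0.000j S between n0,n3
  Y(L4) = 0.000-0.03496j S between n1,n3
  Y(R8) = 0.0005650+0.000j S between n1,n3
  Y(R9) = 0.001792+0.000j S between n0,n3
  Y(C3) = 0.000+0.2335j S between n2,n3
  Y(R10) = 0.005155+0.000j S between n2,n0
  Y(C4) = 0.000+0.002244j S between n2,n1
  V1: constraint V(n1)−V(n3) = 3.95
  V2: constraint V(n3)−V(n2) = 6.22
Assemble and solve the 5×5 MNA system:
  V(n1)=1.049+1.067j  V(n2)=-9.121+1.067j  V(n3)=-2.901+1.067j
  i(V1)=-1.431+0.4728j  i(V2)=-0.8984-1.162j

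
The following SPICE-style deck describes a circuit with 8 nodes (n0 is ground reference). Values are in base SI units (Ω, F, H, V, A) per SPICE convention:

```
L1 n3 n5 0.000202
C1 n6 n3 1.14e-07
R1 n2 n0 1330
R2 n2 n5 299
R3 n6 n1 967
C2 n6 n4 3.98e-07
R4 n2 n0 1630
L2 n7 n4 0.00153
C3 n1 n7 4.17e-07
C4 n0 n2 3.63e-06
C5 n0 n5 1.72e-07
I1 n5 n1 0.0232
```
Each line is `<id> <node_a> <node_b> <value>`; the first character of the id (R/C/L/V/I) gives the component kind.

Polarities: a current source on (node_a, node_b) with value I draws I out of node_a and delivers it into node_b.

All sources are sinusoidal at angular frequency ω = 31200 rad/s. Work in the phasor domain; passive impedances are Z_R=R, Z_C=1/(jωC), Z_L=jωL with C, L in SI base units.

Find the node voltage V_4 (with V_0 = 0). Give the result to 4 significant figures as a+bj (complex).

0.2092-8.221j V

Element admittances at ω=31200 rad/s:
  Y(L1) = 0.000-0.1587j S between n3,n5
  Y(C1) = 0.000+0.003557j S between n6,n3
  Y(R1) = 0.0007519+0.000j S between n2,n0
  Y(R2) = 0.003344+0.000j S between n2,n5
  Y(R3) = 0.001034+0.000j S between n6,n1
  Y(C2) = 0.000+0.01242j S between n6,n4
  Y(R4) = 0.0006135+0.000j S between n2,n0
  Y(L2) = 0.000-0.02095j S between n7,n4
  Y(C3) = 0.000+0.01301j S between n1,n7
  Y(C4) = 0.000+0.1133j S between n0,n2
  Y(C5) = 0.000+0.005366j S between n0,n5
  I1: injects 0.0232 A into n1 (from n5)
Assemble and solve the 7×7 MNA system:
  V(n1)=0.2848-8.888j  V(n2)=0.000+0.000j  V(n3)=0.000+0.1462j  V(n4)=0.2092-8.221j  V(n5)=0.000+0.000j  V(n6)=0.000-6.377j  V(n7)=0.08518-7.128j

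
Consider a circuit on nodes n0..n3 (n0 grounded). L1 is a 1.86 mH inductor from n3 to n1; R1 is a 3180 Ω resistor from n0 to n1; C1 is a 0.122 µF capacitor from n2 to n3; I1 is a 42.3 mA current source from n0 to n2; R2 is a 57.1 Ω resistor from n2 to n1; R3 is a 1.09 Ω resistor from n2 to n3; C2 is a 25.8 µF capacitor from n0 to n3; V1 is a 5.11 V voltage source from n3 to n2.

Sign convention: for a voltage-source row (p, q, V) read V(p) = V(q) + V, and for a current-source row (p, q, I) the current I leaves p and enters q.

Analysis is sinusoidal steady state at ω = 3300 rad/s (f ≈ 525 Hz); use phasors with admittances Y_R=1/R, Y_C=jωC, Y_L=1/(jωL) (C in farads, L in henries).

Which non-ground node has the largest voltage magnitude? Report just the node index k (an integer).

Element admittances at ω=3300 rad/s:
  Y(L1) = 0.000-0.1629j S between n3,n1
  Y(R1) = 0.0003145+0.000j S between n0,n1
  Y(C1) = 0.000+0.0004026j S between n2,n3
  I1: injects 0.0423 A into n2 (from n0)
  Y(R2) = 0.01751+0.000j S between n2,n1
  Y(R3) = 0.9174+0.000j S between n2,n3
  Y(C2) = 0.000+0.08514j S between n0,n3
  V1: constraint V(n3)−V(n2) = 5.11
Assemble and solve the 4×4 MNA system:
  V(n1)=-0.05651-1.040j  V(n2)=-5.106-0.4970j  V(n3)=0.003840-0.4970j
  i(V1)=-4.819+0.007447j

2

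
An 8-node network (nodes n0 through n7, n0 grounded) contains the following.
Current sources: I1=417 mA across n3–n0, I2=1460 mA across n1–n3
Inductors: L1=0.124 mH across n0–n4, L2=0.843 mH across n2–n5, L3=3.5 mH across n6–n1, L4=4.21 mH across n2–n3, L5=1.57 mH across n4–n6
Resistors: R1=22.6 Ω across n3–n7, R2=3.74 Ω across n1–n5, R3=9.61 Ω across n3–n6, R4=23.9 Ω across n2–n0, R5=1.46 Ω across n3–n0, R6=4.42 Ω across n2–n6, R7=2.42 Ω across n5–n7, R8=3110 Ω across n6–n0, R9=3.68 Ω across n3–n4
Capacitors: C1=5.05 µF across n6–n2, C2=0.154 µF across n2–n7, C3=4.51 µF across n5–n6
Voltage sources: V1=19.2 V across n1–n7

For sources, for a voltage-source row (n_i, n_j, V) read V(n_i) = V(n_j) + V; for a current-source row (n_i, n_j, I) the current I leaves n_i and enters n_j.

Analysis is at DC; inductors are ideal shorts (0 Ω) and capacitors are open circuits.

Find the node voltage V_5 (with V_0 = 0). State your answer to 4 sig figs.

-3.769 V

Apply KCL at each of the 7 non-ground nodes and solve the resulting linear system.
Node n1: branches {R2, I2, L3, V1} → V_1 = 0.000
Node n2: branches {L2, C1, R4, L4, R6, C2} → V_2 = -3.769
Node n3: branches {I1, R1, R3, I2, L4, R5, R9} → V_3 = -3.769
Node n4: branches {L1, L5, R9} → V_4 = 0.000
Node n5: branches {L2, R2, R7, C3} → V_5 = -3.769
Node n6: branches {R3, L3, C1, L5, R6, R8, C3} → V_6 = 0.000
Node n7: branches {R1, R7, C2, V1} → V_7 = -19.20
Source currents: i(L1)=-2.322, i(L2)=5.369, i(L3)=-4.591, i(L4)=-4.358, i(L5)=-3.346, i(V1)=-7.059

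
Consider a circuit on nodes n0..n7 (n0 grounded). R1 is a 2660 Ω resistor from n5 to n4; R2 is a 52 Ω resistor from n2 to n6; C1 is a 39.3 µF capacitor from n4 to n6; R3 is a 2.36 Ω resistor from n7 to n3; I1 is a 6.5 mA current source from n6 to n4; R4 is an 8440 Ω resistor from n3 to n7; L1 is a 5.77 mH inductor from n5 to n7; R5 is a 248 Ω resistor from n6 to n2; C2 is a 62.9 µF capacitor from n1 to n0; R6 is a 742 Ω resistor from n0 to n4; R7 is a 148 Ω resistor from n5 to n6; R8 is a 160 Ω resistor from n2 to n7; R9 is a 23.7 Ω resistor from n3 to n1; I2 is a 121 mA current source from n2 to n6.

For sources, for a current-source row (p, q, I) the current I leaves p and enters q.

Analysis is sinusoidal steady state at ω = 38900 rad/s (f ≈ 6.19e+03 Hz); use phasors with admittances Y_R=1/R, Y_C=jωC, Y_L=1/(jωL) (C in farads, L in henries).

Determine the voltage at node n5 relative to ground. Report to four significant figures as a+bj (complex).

1.380+1.938j V

MNA unknowns: 7 node voltages V₁..V_7
R1: Y=0.0003759+0.000j on G[5,4]
R2: Y=0.01923+0.000j on G[2,6]
C1: Y=0.000+1.529j on G[4,6]
R3: Y=0.4237+0.000j on G[7,3]
I1: z[6]−=0.0065, z[4]+=0.0065
R4: Y=0.0001185+0.000j on G[3,7]
L1: Y=0.000-0.004455j on G[5,7]
R5: Y=0.004032+0.000j on G[6,2]
C2: Y=0.000+2.447j on G[1,0]
R6: Y=0.001348+0.000j on G[0,4]
R7: Y=0.006757+0.000j on G[5,6]
R8: Y=0.006250+0.000j on G[2,7]
R9: Y=0.04219+0.000j on G[3,1]
I2: z[2]−=0.121, z[6]+=0.121
solve → V1=-0.0005601+0.001438j, V2=-2.061+0.7956j, V3=-0.08395-0.03104j, V4=2.611+1.017j, V5=1.380+1.938j, V6=2.611+1.019j, V7=-0.09225-0.03428j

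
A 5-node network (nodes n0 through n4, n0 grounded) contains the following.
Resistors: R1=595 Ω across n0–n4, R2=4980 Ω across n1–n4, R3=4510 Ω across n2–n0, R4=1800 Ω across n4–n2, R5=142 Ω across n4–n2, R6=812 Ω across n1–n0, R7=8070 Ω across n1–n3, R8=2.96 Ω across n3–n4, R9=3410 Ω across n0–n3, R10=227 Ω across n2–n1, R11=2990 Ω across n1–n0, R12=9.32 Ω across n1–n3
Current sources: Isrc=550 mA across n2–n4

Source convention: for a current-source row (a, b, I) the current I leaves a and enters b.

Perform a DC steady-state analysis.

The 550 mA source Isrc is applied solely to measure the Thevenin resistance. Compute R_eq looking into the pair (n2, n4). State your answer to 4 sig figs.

R_eq = 83.48 Ω

Apply KCL at each of the 4 non-ground nodes and solve the resulting linear system.
Node n1: branches {R2, R6, R7, R10, R11, R12} → V_1 = 1.364
Node n2: branches {R3, R4, R5, R10, Isrc} → V_2 = -42.17
Node n3: branches {R7, R8, R9, R12} → V_3 = 3.165
Node n4: branches {R1, R2, R4, R5, R8, Isrc} → V_4 = 3.741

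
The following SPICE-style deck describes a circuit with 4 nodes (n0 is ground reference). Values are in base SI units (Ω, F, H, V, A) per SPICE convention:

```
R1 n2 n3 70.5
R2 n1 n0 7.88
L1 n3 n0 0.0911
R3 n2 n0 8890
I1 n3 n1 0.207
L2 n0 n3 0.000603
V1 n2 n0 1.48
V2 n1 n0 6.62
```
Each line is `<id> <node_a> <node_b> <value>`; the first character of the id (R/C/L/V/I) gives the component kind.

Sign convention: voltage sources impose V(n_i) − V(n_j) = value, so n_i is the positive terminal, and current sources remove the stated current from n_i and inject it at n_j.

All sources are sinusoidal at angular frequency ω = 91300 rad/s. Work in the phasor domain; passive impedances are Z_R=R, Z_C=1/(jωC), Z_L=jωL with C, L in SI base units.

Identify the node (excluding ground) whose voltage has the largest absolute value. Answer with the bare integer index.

MNA unknowns: 3 node voltages V₁..V_3 plus 2 source currents (V1, V2)
R1: Y=0.01418+0.000j on G[2,3]
R2: Y=0.1269+0.000j on G[1,0]
L1: Y=0.000-0.0001202j on G[3,0]
R3: Y=0.0001125+0.000j on G[2,0]
I1: z[3]−=0.207, z[1]+=0.207
L2: Y=0.000-0.01816j on G[0,3]
V1: row V2−V0=1.48, i_V1 at 2,0
V2: row V1−V0=6.62, i_V2 at 1,0
solve → V1=6.620+0.000j, V2=1.480+0.000j, V3=-4.927-6.351j
aux → i_V1=-0.09104-0.09008j, i_V2=-0.6331+0.000j

3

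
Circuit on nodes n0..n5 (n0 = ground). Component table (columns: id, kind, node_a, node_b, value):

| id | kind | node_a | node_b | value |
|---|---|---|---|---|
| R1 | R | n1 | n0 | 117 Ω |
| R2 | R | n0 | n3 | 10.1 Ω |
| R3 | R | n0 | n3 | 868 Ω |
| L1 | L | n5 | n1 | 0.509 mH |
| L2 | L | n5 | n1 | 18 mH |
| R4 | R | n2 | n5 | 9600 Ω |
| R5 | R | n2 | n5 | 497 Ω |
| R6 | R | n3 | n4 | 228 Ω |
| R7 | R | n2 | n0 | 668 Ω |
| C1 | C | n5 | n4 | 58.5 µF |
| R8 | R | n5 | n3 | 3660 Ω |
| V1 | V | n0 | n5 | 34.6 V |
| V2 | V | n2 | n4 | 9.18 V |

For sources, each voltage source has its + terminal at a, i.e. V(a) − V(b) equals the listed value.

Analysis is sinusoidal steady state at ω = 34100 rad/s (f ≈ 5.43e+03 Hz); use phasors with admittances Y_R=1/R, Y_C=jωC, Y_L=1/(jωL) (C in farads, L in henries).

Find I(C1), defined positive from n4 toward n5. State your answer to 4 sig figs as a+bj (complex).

0.1636+0.0006411j A

MNA unknowns: 5 node voltages V₁..V_5 plus 2 source currents (V1, V2)
R1: Y=0.008547+0.000j on G[1,0]
R2: Y=0.09901+0.000j on G[0,3]
R3: Y=0.001152+0.000j on G[0,3]
L1: Y=0.000-0.05761j on G[5,1]
L2: Y=0.000-0.001629j on G[5,1]
R4: Y=0.0001042+0.000j on G[2,5]
R5: Y=0.002012+0.000j on G[2,5]
R6: Y=0.004386+0.000j on G[3,4]
R7: Y=0.001497+0.000j on G[2,0]
C1: Y=0.000+1.995j on G[5,4]
R8: Y=0.0002732+0.000j on G[5,3]
V1: row V0−V5=34.6, i_V1 at 0,5
V2: row V2−V4=9.18, i_V2 at 2,4
solve → V1=-33.89+4.890j, V2=-25.42-0.08203j, V3=-1.538-0.003432j, V4=-34.60-0.08203j, V5=-34.60+0.000j
aux → i_V1=-0.4818+0.04133j, i_V2=0.01863+0.0002964j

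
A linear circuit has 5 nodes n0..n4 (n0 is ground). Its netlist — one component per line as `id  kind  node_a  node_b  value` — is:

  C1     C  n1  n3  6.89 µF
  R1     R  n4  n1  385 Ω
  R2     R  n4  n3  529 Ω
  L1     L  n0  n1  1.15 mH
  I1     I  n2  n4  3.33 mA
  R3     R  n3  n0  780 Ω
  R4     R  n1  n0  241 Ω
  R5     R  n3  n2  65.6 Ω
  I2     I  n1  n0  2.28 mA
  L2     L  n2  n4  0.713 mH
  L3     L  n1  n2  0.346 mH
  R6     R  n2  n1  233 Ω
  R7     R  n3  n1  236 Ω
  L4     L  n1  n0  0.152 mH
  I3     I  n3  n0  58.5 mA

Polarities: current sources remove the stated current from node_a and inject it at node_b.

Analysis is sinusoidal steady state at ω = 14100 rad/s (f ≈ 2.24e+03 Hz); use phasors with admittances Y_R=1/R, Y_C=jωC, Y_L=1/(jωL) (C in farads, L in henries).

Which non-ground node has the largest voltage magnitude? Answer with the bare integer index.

Element admittances at ω=14100 rad/s:
  Y(C1) = 0.000+0.09715j S between n1,n3
  Y(R1) = 0.002597+0.000j S between n4,n1
  Y(R2) = 0.001890+0.000j S between n4,n3
  Y(L1) = 0.000-0.06167j S between n0,n1
  I1: injects 0.00333 A into n4 (from n2)
  Y(R3) = 0.001282+0.000j S between n3,n0
  Y(R4) = 0.004149+0.000j S between n1,n0
  Y(R5) = 0.01524+0.000j S between n3,n2
  I2: injects 0.00228 A into n0 (from n1)
  Y(L2) = 0.000-0.09947j S between n2,n4
  Y(L3) = 0.000-0.2050j S between n1,n2
  Y(R6) = 0.004292+0.000j S between n2,n1
  Y(R7) = 0.004237+0.000j S between n3,n1
  Y(L4) = 0.000-0.4666j S between n1,n0
  I3: injects 0.0585 A into n0 (from n3)
Assemble and solve the 4×4 MNA system:
  V(n1)=0.0002271-0.1147j  V(n2)=-0.04812-0.1201j  V(n3)=-0.1337+0.4649j  V(n4)=-0.05786-0.08650j

3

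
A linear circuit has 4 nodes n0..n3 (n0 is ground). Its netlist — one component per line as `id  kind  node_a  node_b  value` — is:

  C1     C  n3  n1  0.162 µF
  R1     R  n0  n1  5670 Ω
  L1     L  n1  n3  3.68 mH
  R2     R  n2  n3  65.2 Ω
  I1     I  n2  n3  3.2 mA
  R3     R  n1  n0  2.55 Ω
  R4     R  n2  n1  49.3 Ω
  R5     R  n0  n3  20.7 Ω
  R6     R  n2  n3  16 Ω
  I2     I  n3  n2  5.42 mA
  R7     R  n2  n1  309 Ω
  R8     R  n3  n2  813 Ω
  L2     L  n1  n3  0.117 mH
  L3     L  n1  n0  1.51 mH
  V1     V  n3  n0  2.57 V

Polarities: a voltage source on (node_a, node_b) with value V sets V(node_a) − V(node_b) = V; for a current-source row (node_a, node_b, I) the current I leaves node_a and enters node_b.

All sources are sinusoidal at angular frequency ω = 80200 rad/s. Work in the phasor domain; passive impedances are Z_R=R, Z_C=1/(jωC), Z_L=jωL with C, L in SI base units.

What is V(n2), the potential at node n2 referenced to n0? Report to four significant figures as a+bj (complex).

2.061-0.1243j V

Element admittances at ω=80200 rad/s:
  Y(C1) = 0.000+0.01299j S between n3,n1
  Y(R1) = 0.0001764+0.000j S between n0,n1
  Y(L1) = 0.000-0.003388j S between n1,n3
  Y(R2) = 0.01534+0.000j S between n2,n3
  I1: injects 0.0032 A into n3 (from n2)
  Y(R3) = 0.3922+0.000j S between n1,n0
  Y(R4) = 0.02028+0.000j S between n2,n1
  Y(R5) = 0.04831+0.000j S between n0,n3
  Y(R6) = 0.06250+0.000j S between n2,n3
  I2: injects 0.00542 A into n2 (from n3)
  Y(R7) = 0.003236+0.000j S between n2,n1
  Y(R8) = 0.001230+0.000j S between n3,n2
  Y(L2) = 0.000-0.1066j S between n1,n3
  Y(L3) = 0.000-0.008258j S between n1,n0
  V1: constraint V(n3)−V(n0) = 2.57
Assemble and solve the 4×4 MNA system:
  V(n1)=0.2537-0.5421j  V(n2)=2.061-0.1243j  V(n3)=2.570+0.000j
  i(V1)=-0.2192+0.2148j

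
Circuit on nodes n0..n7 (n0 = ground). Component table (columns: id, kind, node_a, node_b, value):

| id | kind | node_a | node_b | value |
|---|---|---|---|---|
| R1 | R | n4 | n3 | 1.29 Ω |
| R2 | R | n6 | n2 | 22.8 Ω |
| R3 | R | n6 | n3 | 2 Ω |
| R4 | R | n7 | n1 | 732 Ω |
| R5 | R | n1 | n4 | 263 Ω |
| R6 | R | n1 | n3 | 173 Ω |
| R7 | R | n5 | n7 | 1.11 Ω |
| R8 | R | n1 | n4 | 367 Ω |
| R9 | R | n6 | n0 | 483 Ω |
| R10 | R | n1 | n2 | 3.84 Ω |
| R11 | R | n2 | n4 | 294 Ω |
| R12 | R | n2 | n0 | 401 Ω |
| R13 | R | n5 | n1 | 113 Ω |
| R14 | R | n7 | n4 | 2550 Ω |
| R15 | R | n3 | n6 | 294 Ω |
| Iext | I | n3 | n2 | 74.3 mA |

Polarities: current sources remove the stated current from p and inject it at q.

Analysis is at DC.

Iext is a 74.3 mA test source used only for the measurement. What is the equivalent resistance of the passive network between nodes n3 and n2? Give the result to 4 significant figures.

R_eq = 17.65 Ω

MNA unknowns: 7 node voltages V₁..V_7
R1: Y=0.7752 on G[4,3]
R2: Y=0.04386 on G[6,2]
R3: Y=0.5000 on G[6,3]
R4: Y=0.001366 on G[7,1]
R5: Y=0.003802 on G[1,4]
R6: Y=0.005780 on G[1,3]
R7: Y=0.9009 on G[5,7]
R8: Y=0.002725 on G[1,4]
R9: Y=0.002070 on G[6,0]
R10: Y=0.2604 on G[1,2]
R11: Y=0.003401 on G[2,4]
R12: Y=0.002494 on G[2,0]
R13: Y=0.008850 on G[5,1]
R14: Y=0.0003922 on G[7,4]
R15: Y=0.003401 on G[3,6]
Iext: z[3]−=0.0743, z[2]+=0.0743
solve → V1=0.4855, V2=0.5459, V3=-0.7652, V4=-0.7485, V5=0.4399, V6=-0.6576, V7=0.4395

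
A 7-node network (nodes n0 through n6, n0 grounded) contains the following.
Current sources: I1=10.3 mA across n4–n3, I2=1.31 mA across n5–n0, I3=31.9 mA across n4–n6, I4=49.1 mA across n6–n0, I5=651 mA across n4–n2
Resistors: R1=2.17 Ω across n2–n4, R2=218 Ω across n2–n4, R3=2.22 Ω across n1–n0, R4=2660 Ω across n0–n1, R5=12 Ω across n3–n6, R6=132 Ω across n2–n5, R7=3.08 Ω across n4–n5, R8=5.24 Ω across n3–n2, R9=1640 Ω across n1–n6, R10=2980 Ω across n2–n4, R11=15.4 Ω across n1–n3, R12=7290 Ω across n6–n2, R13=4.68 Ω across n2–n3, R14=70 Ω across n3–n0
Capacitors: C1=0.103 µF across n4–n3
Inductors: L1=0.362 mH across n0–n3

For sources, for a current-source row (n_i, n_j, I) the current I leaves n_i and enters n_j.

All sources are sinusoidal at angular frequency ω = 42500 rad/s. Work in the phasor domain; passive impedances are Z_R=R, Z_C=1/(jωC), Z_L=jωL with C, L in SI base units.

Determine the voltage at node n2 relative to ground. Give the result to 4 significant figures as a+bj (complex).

-0.4924-0.3331j V

Element admittances at ω=42500 rad/s:
  I1: injects 0.0103 A into n3 (from n4)
  Y(R1) = 0.4608+0.000j S between n2,n4
  Y(R2) = 0.004587+0.000j S between n2,n4
  I2: injects 0.00131 A into n0 (from n5)
  Y(R3) = 0.4505+0.000j S between n1,n0
  Y(R4) = 0.0003759+0.000j S between n0,n1
  Y(C1) = 0.000+0.004377j S between n4,n3
  Y(R5) = 0.08333+0.000j S between n3,n6
  Y(R6) = 0.007576+0.000j S between n2,n5
  Y(R7) = 0.3247+0.000j S between n4,n5
  Y(R8) = 0.1908+0.000j S between n3,n2
  Y(R9) = 0.0006098+0.000j S between n1,n6
  Y(R10) = 0.0003356+0.000j S between n2,n4
  I3: injects 0.0319 A into n6 (from n4)
  Y(R11) = 0.06494+0.000j S between n1,n3
  Y(L1) = 0.000-0.06500j S between n0,n3
  Y(R12) = 0.0001372+0.000j S between n6,n2
  Y(R13) = 0.2137+0.000j S between n2,n3
  I4: injects 0.0491 A into n0 (from n6)
  Y(R14) = 0.01429+0.000j S between n3,n0
  I5: injects 0.651 A into n2 (from n4)
Assemble and solve the 6×6 MNA system:
  V(n1)=-0.04913-0.04444j  V(n2)=-0.4924-0.3331j  V(n3)=-0.3852-0.3501j  V(n4)=-1.960-0.3185j  V(n5)=-1.930-0.3189j  V(n6)=-0.5875-0.3479j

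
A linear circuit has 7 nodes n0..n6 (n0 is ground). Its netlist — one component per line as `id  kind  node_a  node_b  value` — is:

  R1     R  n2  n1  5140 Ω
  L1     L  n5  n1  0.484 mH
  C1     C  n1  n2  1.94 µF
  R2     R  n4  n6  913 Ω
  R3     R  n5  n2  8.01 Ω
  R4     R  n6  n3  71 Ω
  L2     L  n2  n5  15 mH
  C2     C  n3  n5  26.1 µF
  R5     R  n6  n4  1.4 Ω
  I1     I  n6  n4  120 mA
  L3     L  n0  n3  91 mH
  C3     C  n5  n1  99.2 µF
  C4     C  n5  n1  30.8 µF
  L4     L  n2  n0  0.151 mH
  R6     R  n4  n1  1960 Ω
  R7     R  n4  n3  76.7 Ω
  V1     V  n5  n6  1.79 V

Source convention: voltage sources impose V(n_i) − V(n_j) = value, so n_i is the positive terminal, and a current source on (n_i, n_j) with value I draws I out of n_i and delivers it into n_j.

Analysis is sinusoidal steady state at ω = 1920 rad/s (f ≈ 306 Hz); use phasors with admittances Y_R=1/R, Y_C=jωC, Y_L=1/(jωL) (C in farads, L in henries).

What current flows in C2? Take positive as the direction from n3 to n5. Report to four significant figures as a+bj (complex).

-0.03775-0.02303j A

MNA unknowns: 6 node voltages V₁..V_6 plus 1 source current (V1)
R1: Y=0.0001946+0.000j on G[2,1]
L1: Y=0.000-1.076j on G[5,1]
C1: Y=0.000+0.003725j on G[1,2]
R2: Y=0.001095+0.000j on G[4,6]
R3: Y=0.1248+0.000j on G[5,2]
R4: Y=0.01408+0.000j on G[6,3]
L2: Y=0.000-0.03472j on G[2,5]
C2: Y=0.000+0.05011j on G[3,5]
R5: Y=0.7143+0.000j on G[6,4]
I1: z[6]−=0.12, z[4]+=0.12
L3: Y=0.000-0.005723j on G[0,3]
C3: Y=0.000+0.1905j on G[5,1]
C4: Y=0.000+0.05914j on G[5,1]
L4: Y=0.000-3.449j on G[2,0]
R6: Y=0.0005102+0.000j on G[4,1]
R7: Y=0.01304+0.000j on G[4,3]
V1: row V5−V6=1.79, i_V1 at 5,6
solve → V1=-0.02538-0.03096j, V2=0.0008045-0.001201j, V3=-0.4848+0.7235j, V4=-1.626-0.01637j, V5=-0.02524-0.02985j, V6=-1.815-0.02985j
aux → i_V1=-0.03443-0.02025j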